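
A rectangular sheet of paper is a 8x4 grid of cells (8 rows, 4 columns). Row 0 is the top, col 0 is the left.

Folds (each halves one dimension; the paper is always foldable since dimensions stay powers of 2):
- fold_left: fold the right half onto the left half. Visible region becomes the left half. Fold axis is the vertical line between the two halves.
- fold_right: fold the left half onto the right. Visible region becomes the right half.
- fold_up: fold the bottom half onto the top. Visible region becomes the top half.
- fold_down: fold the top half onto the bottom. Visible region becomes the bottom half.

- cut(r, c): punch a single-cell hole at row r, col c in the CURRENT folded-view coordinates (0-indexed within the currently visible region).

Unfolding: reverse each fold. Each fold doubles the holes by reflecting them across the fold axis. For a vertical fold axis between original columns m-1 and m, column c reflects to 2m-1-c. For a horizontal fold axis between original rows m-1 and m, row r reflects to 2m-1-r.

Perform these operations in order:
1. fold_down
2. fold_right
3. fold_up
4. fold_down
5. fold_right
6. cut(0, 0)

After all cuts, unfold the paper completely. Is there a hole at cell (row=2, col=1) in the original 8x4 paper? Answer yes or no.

Op 1 fold_down: fold axis h@4; visible region now rows[4,8) x cols[0,4) = 4x4
Op 2 fold_right: fold axis v@2; visible region now rows[4,8) x cols[2,4) = 4x2
Op 3 fold_up: fold axis h@6; visible region now rows[4,6) x cols[2,4) = 2x2
Op 4 fold_down: fold axis h@5; visible region now rows[5,6) x cols[2,4) = 1x2
Op 5 fold_right: fold axis v@3; visible region now rows[5,6) x cols[3,4) = 1x1
Op 6 cut(0, 0): punch at orig (5,3); cuts so far [(5, 3)]; region rows[5,6) x cols[3,4) = 1x1
Unfold 1 (reflect across v@3): 2 holes -> [(5, 2), (5, 3)]
Unfold 2 (reflect across h@5): 4 holes -> [(4, 2), (4, 3), (5, 2), (5, 3)]
Unfold 3 (reflect across h@6): 8 holes -> [(4, 2), (4, 3), (5, 2), (5, 3), (6, 2), (6, 3), (7, 2), (7, 3)]
Unfold 4 (reflect across v@2): 16 holes -> [(4, 0), (4, 1), (4, 2), (4, 3), (5, 0), (5, 1), (5, 2), (5, 3), (6, 0), (6, 1), (6, 2), (6, 3), (7, 0), (7, 1), (7, 2), (7, 3)]
Unfold 5 (reflect across h@4): 32 holes -> [(0, 0), (0, 1), (0, 2), (0, 3), (1, 0), (1, 1), (1, 2), (1, 3), (2, 0), (2, 1), (2, 2), (2, 3), (3, 0), (3, 1), (3, 2), (3, 3), (4, 0), (4, 1), (4, 2), (4, 3), (5, 0), (5, 1), (5, 2), (5, 3), (6, 0), (6, 1), (6, 2), (6, 3), (7, 0), (7, 1), (7, 2), (7, 3)]
Holes: [(0, 0), (0, 1), (0, 2), (0, 3), (1, 0), (1, 1), (1, 2), (1, 3), (2, 0), (2, 1), (2, 2), (2, 3), (3, 0), (3, 1), (3, 2), (3, 3), (4, 0), (4, 1), (4, 2), (4, 3), (5, 0), (5, 1), (5, 2), (5, 3), (6, 0), (6, 1), (6, 2), (6, 3), (7, 0), (7, 1), (7, 2), (7, 3)]

Answer: yes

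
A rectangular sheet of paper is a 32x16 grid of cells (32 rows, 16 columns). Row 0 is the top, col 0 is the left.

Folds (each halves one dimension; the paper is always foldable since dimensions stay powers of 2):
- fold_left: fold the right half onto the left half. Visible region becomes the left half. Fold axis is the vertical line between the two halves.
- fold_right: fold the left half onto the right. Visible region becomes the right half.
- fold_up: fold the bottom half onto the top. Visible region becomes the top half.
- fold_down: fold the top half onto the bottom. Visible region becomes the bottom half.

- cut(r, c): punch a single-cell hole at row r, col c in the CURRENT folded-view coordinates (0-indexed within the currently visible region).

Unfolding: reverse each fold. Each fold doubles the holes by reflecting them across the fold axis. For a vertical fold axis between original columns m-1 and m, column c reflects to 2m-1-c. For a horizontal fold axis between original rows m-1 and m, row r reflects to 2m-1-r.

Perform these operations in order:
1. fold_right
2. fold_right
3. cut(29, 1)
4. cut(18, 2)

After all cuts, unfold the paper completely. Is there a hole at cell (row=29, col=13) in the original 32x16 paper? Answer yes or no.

Op 1 fold_right: fold axis v@8; visible region now rows[0,32) x cols[8,16) = 32x8
Op 2 fold_right: fold axis v@12; visible region now rows[0,32) x cols[12,16) = 32x4
Op 3 cut(29, 1): punch at orig (29,13); cuts so far [(29, 13)]; region rows[0,32) x cols[12,16) = 32x4
Op 4 cut(18, 2): punch at orig (18,14); cuts so far [(18, 14), (29, 13)]; region rows[0,32) x cols[12,16) = 32x4
Unfold 1 (reflect across v@12): 4 holes -> [(18, 9), (18, 14), (29, 10), (29, 13)]
Unfold 2 (reflect across v@8): 8 holes -> [(18, 1), (18, 6), (18, 9), (18, 14), (29, 2), (29, 5), (29, 10), (29, 13)]
Holes: [(18, 1), (18, 6), (18, 9), (18, 14), (29, 2), (29, 5), (29, 10), (29, 13)]

Answer: yes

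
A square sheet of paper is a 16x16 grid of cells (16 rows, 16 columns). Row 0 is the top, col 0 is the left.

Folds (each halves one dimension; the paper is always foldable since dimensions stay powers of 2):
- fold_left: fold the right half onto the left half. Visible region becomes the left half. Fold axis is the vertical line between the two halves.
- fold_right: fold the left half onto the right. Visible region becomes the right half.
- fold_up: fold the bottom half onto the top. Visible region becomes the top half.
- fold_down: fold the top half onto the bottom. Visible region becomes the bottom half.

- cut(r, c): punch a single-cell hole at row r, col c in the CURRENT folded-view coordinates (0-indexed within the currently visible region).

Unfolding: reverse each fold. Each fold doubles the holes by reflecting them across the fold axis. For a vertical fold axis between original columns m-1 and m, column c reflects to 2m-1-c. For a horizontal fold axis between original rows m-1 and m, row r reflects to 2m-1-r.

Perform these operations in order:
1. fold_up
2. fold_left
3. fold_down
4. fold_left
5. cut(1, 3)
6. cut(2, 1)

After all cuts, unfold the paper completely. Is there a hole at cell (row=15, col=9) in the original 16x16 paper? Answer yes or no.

Op 1 fold_up: fold axis h@8; visible region now rows[0,8) x cols[0,16) = 8x16
Op 2 fold_left: fold axis v@8; visible region now rows[0,8) x cols[0,8) = 8x8
Op 3 fold_down: fold axis h@4; visible region now rows[4,8) x cols[0,8) = 4x8
Op 4 fold_left: fold axis v@4; visible region now rows[4,8) x cols[0,4) = 4x4
Op 5 cut(1, 3): punch at orig (5,3); cuts so far [(5, 3)]; region rows[4,8) x cols[0,4) = 4x4
Op 6 cut(2, 1): punch at orig (6,1); cuts so far [(5, 3), (6, 1)]; region rows[4,8) x cols[0,4) = 4x4
Unfold 1 (reflect across v@4): 4 holes -> [(5, 3), (5, 4), (6, 1), (6, 6)]
Unfold 2 (reflect across h@4): 8 holes -> [(1, 1), (1, 6), (2, 3), (2, 4), (5, 3), (5, 4), (6, 1), (6, 6)]
Unfold 3 (reflect across v@8): 16 holes -> [(1, 1), (1, 6), (1, 9), (1, 14), (2, 3), (2, 4), (2, 11), (2, 12), (5, 3), (5, 4), (5, 11), (5, 12), (6, 1), (6, 6), (6, 9), (6, 14)]
Unfold 4 (reflect across h@8): 32 holes -> [(1, 1), (1, 6), (1, 9), (1, 14), (2, 3), (2, 4), (2, 11), (2, 12), (5, 3), (5, 4), (5, 11), (5, 12), (6, 1), (6, 6), (6, 9), (6, 14), (9, 1), (9, 6), (9, 9), (9, 14), (10, 3), (10, 4), (10, 11), (10, 12), (13, 3), (13, 4), (13, 11), (13, 12), (14, 1), (14, 6), (14, 9), (14, 14)]
Holes: [(1, 1), (1, 6), (1, 9), (1, 14), (2, 3), (2, 4), (2, 11), (2, 12), (5, 3), (5, 4), (5, 11), (5, 12), (6, 1), (6, 6), (6, 9), (6, 14), (9, 1), (9, 6), (9, 9), (9, 14), (10, 3), (10, 4), (10, 11), (10, 12), (13, 3), (13, 4), (13, 11), (13, 12), (14, 1), (14, 6), (14, 9), (14, 14)]

Answer: no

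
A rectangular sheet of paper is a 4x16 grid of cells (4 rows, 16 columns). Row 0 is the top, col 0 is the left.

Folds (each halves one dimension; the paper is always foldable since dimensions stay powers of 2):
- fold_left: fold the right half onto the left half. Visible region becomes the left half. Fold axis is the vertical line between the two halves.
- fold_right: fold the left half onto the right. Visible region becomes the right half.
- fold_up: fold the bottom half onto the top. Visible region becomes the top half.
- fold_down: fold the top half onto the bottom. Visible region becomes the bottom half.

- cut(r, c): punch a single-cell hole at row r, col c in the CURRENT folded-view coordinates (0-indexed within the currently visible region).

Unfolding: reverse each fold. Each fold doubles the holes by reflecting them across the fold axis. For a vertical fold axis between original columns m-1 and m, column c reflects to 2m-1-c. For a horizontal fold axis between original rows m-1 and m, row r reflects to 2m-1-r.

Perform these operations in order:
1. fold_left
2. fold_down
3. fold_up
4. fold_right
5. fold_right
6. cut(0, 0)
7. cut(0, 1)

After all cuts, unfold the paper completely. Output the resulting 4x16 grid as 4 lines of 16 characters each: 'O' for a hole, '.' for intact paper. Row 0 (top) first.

Op 1 fold_left: fold axis v@8; visible region now rows[0,4) x cols[0,8) = 4x8
Op 2 fold_down: fold axis h@2; visible region now rows[2,4) x cols[0,8) = 2x8
Op 3 fold_up: fold axis h@3; visible region now rows[2,3) x cols[0,8) = 1x8
Op 4 fold_right: fold axis v@4; visible region now rows[2,3) x cols[4,8) = 1x4
Op 5 fold_right: fold axis v@6; visible region now rows[2,3) x cols[6,8) = 1x2
Op 6 cut(0, 0): punch at orig (2,6); cuts so far [(2, 6)]; region rows[2,3) x cols[6,8) = 1x2
Op 7 cut(0, 1): punch at orig (2,7); cuts so far [(2, 6), (2, 7)]; region rows[2,3) x cols[6,8) = 1x2
Unfold 1 (reflect across v@6): 4 holes -> [(2, 4), (2, 5), (2, 6), (2, 7)]
Unfold 2 (reflect across v@4): 8 holes -> [(2, 0), (2, 1), (2, 2), (2, 3), (2, 4), (2, 5), (2, 6), (2, 7)]
Unfold 3 (reflect across h@3): 16 holes -> [(2, 0), (2, 1), (2, 2), (2, 3), (2, 4), (2, 5), (2, 6), (2, 7), (3, 0), (3, 1), (3, 2), (3, 3), (3, 4), (3, 5), (3, 6), (3, 7)]
Unfold 4 (reflect across h@2): 32 holes -> [(0, 0), (0, 1), (0, 2), (0, 3), (0, 4), (0, 5), (0, 6), (0, 7), (1, 0), (1, 1), (1, 2), (1, 3), (1, 4), (1, 5), (1, 6), (1, 7), (2, 0), (2, 1), (2, 2), (2, 3), (2, 4), (2, 5), (2, 6), (2, 7), (3, 0), (3, 1), (3, 2), (3, 3), (3, 4), (3, 5), (3, 6), (3, 7)]
Unfold 5 (reflect across v@8): 64 holes -> [(0, 0), (0, 1), (0, 2), (0, 3), (0, 4), (0, 5), (0, 6), (0, 7), (0, 8), (0, 9), (0, 10), (0, 11), (0, 12), (0, 13), (0, 14), (0, 15), (1, 0), (1, 1), (1, 2), (1, 3), (1, 4), (1, 5), (1, 6), (1, 7), (1, 8), (1, 9), (1, 10), (1, 11), (1, 12), (1, 13), (1, 14), (1, 15), (2, 0), (2, 1), (2, 2), (2, 3), (2, 4), (2, 5), (2, 6), (2, 7), (2, 8), (2, 9), (2, 10), (2, 11), (2, 12), (2, 13), (2, 14), (2, 15), (3, 0), (3, 1), (3, 2), (3, 3), (3, 4), (3, 5), (3, 6), (3, 7), (3, 8), (3, 9), (3, 10), (3, 11), (3, 12), (3, 13), (3, 14), (3, 15)]

Answer: OOOOOOOOOOOOOOOO
OOOOOOOOOOOOOOOO
OOOOOOOOOOOOOOOO
OOOOOOOOOOOOOOOO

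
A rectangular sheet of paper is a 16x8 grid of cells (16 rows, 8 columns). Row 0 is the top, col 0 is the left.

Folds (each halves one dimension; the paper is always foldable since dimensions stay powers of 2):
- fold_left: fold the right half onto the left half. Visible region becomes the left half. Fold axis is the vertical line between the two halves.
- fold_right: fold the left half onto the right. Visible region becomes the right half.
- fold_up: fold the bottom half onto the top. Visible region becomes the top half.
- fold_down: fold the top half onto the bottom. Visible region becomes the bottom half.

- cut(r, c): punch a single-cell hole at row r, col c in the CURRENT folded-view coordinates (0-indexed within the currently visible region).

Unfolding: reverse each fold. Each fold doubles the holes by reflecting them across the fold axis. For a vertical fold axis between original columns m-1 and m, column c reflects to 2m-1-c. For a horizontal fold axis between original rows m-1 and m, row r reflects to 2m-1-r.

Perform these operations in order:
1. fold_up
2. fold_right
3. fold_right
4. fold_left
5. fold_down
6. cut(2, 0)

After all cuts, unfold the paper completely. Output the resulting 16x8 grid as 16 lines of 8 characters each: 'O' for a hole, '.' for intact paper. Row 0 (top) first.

Answer: ........
OOOOOOOO
........
........
........
........
OOOOOOOO
........
........
OOOOOOOO
........
........
........
........
OOOOOOOO
........

Derivation:
Op 1 fold_up: fold axis h@8; visible region now rows[0,8) x cols[0,8) = 8x8
Op 2 fold_right: fold axis v@4; visible region now rows[0,8) x cols[4,8) = 8x4
Op 3 fold_right: fold axis v@6; visible region now rows[0,8) x cols[6,8) = 8x2
Op 4 fold_left: fold axis v@7; visible region now rows[0,8) x cols[6,7) = 8x1
Op 5 fold_down: fold axis h@4; visible region now rows[4,8) x cols[6,7) = 4x1
Op 6 cut(2, 0): punch at orig (6,6); cuts so far [(6, 6)]; region rows[4,8) x cols[6,7) = 4x1
Unfold 1 (reflect across h@4): 2 holes -> [(1, 6), (6, 6)]
Unfold 2 (reflect across v@7): 4 holes -> [(1, 6), (1, 7), (6, 6), (6, 7)]
Unfold 3 (reflect across v@6): 8 holes -> [(1, 4), (1, 5), (1, 6), (1, 7), (6, 4), (6, 5), (6, 6), (6, 7)]
Unfold 4 (reflect across v@4): 16 holes -> [(1, 0), (1, 1), (1, 2), (1, 3), (1, 4), (1, 5), (1, 6), (1, 7), (6, 0), (6, 1), (6, 2), (6, 3), (6, 4), (6, 5), (6, 6), (6, 7)]
Unfold 5 (reflect across h@8): 32 holes -> [(1, 0), (1, 1), (1, 2), (1, 3), (1, 4), (1, 5), (1, 6), (1, 7), (6, 0), (6, 1), (6, 2), (6, 3), (6, 4), (6, 5), (6, 6), (6, 7), (9, 0), (9, 1), (9, 2), (9, 3), (9, 4), (9, 5), (9, 6), (9, 7), (14, 0), (14, 1), (14, 2), (14, 3), (14, 4), (14, 5), (14, 6), (14, 7)]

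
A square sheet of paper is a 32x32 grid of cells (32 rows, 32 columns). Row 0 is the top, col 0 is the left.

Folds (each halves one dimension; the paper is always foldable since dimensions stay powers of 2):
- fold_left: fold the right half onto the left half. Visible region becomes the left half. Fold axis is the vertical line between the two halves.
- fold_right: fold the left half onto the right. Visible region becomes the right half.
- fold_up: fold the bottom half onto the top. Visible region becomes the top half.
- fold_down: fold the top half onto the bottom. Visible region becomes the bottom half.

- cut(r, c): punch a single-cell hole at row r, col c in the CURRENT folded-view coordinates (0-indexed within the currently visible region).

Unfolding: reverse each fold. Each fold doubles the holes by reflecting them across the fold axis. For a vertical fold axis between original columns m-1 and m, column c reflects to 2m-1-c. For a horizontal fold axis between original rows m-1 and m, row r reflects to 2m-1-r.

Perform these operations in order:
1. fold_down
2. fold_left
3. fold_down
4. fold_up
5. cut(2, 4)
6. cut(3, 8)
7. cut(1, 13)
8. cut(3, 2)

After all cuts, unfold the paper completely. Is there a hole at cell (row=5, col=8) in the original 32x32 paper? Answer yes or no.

Answer: no

Derivation:
Op 1 fold_down: fold axis h@16; visible region now rows[16,32) x cols[0,32) = 16x32
Op 2 fold_left: fold axis v@16; visible region now rows[16,32) x cols[0,16) = 16x16
Op 3 fold_down: fold axis h@24; visible region now rows[24,32) x cols[0,16) = 8x16
Op 4 fold_up: fold axis h@28; visible region now rows[24,28) x cols[0,16) = 4x16
Op 5 cut(2, 4): punch at orig (26,4); cuts so far [(26, 4)]; region rows[24,28) x cols[0,16) = 4x16
Op 6 cut(3, 8): punch at orig (27,8); cuts so far [(26, 4), (27, 8)]; region rows[24,28) x cols[0,16) = 4x16
Op 7 cut(1, 13): punch at orig (25,13); cuts so far [(25, 13), (26, 4), (27, 8)]; region rows[24,28) x cols[0,16) = 4x16
Op 8 cut(3, 2): punch at orig (27,2); cuts so far [(25, 13), (26, 4), (27, 2), (27, 8)]; region rows[24,28) x cols[0,16) = 4x16
Unfold 1 (reflect across h@28): 8 holes -> [(25, 13), (26, 4), (27, 2), (27, 8), (28, 2), (28, 8), (29, 4), (30, 13)]
Unfold 2 (reflect across h@24): 16 holes -> [(17, 13), (18, 4), (19, 2), (19, 8), (20, 2), (20, 8), (21, 4), (22, 13), (25, 13), (26, 4), (27, 2), (27, 8), (28, 2), (28, 8), (29, 4), (30, 13)]
Unfold 3 (reflect across v@16): 32 holes -> [(17, 13), (17, 18), (18, 4), (18, 27), (19, 2), (19, 8), (19, 23), (19, 29), (20, 2), (20, 8), (20, 23), (20, 29), (21, 4), (21, 27), (22, 13), (22, 18), (25, 13), (25, 18), (26, 4), (26, 27), (27, 2), (27, 8), (27, 23), (27, 29), (28, 2), (28, 8), (28, 23), (28, 29), (29, 4), (29, 27), (30, 13), (30, 18)]
Unfold 4 (reflect across h@16): 64 holes -> [(1, 13), (1, 18), (2, 4), (2, 27), (3, 2), (3, 8), (3, 23), (3, 29), (4, 2), (4, 8), (4, 23), (4, 29), (5, 4), (5, 27), (6, 13), (6, 18), (9, 13), (9, 18), (10, 4), (10, 27), (11, 2), (11, 8), (11, 23), (11, 29), (12, 2), (12, 8), (12, 23), (12, 29), (13, 4), (13, 27), (14, 13), (14, 18), (17, 13), (17, 18), (18, 4), (18, 27), (19, 2), (19, 8), (19, 23), (19, 29), (20, 2), (20, 8), (20, 23), (20, 29), (21, 4), (21, 27), (22, 13), (22, 18), (25, 13), (25, 18), (26, 4), (26, 27), (27, 2), (27, 8), (27, 23), (27, 29), (28, 2), (28, 8), (28, 23), (28, 29), (29, 4), (29, 27), (30, 13), (30, 18)]
Holes: [(1, 13), (1, 18), (2, 4), (2, 27), (3, 2), (3, 8), (3, 23), (3, 29), (4, 2), (4, 8), (4, 23), (4, 29), (5, 4), (5, 27), (6, 13), (6, 18), (9, 13), (9, 18), (10, 4), (10, 27), (11, 2), (11, 8), (11, 23), (11, 29), (12, 2), (12, 8), (12, 23), (12, 29), (13, 4), (13, 27), (14, 13), (14, 18), (17, 13), (17, 18), (18, 4), (18, 27), (19, 2), (19, 8), (19, 23), (19, 29), (20, 2), (20, 8), (20, 23), (20, 29), (21, 4), (21, 27), (22, 13), (22, 18), (25, 13), (25, 18), (26, 4), (26, 27), (27, 2), (27, 8), (27, 23), (27, 29), (28, 2), (28, 8), (28, 23), (28, 29), (29, 4), (29, 27), (30, 13), (30, 18)]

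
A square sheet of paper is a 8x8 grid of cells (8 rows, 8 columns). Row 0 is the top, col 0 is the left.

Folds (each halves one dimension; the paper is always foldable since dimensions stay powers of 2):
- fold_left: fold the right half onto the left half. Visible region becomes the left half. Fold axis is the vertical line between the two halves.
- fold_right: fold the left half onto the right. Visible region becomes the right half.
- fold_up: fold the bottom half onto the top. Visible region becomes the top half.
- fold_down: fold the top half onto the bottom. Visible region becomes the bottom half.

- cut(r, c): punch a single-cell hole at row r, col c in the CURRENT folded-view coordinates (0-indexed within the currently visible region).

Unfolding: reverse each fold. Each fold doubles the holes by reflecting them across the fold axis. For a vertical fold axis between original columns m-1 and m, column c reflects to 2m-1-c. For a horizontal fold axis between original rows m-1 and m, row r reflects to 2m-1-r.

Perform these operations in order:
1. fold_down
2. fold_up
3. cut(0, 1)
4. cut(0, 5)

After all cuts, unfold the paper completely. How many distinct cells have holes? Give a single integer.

Answer: 8

Derivation:
Op 1 fold_down: fold axis h@4; visible region now rows[4,8) x cols[0,8) = 4x8
Op 2 fold_up: fold axis h@6; visible region now rows[4,6) x cols[0,8) = 2x8
Op 3 cut(0, 1): punch at orig (4,1); cuts so far [(4, 1)]; region rows[4,6) x cols[0,8) = 2x8
Op 4 cut(0, 5): punch at orig (4,5); cuts so far [(4, 1), (4, 5)]; region rows[4,6) x cols[0,8) = 2x8
Unfold 1 (reflect across h@6): 4 holes -> [(4, 1), (4, 5), (7, 1), (7, 5)]
Unfold 2 (reflect across h@4): 8 holes -> [(0, 1), (0, 5), (3, 1), (3, 5), (4, 1), (4, 5), (7, 1), (7, 5)]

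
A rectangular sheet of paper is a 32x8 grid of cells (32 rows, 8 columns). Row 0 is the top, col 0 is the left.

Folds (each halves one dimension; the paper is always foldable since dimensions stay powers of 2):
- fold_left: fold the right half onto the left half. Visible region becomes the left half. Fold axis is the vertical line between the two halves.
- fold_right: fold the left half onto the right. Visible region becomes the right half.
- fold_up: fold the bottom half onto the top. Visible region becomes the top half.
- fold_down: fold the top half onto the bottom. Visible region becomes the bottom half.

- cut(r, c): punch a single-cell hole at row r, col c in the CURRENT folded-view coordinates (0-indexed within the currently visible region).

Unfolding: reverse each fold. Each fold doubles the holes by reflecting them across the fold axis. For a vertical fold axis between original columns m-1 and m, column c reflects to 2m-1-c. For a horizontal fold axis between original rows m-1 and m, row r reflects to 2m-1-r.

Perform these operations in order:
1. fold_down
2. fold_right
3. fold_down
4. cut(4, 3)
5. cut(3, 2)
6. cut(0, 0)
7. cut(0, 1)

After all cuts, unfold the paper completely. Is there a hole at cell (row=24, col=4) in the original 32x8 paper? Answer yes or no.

Op 1 fold_down: fold axis h@16; visible region now rows[16,32) x cols[0,8) = 16x8
Op 2 fold_right: fold axis v@4; visible region now rows[16,32) x cols[4,8) = 16x4
Op 3 fold_down: fold axis h@24; visible region now rows[24,32) x cols[4,8) = 8x4
Op 4 cut(4, 3): punch at orig (28,7); cuts so far [(28, 7)]; region rows[24,32) x cols[4,8) = 8x4
Op 5 cut(3, 2): punch at orig (27,6); cuts so far [(27, 6), (28, 7)]; region rows[24,32) x cols[4,8) = 8x4
Op 6 cut(0, 0): punch at orig (24,4); cuts so far [(24, 4), (27, 6), (28, 7)]; region rows[24,32) x cols[4,8) = 8x4
Op 7 cut(0, 1): punch at orig (24,5); cuts so far [(24, 4), (24, 5), (27, 6), (28, 7)]; region rows[24,32) x cols[4,8) = 8x4
Unfold 1 (reflect across h@24): 8 holes -> [(19, 7), (20, 6), (23, 4), (23, 5), (24, 4), (24, 5), (27, 6), (28, 7)]
Unfold 2 (reflect across v@4): 16 holes -> [(19, 0), (19, 7), (20, 1), (20, 6), (23, 2), (23, 3), (23, 4), (23, 5), (24, 2), (24, 3), (24, 4), (24, 5), (27, 1), (27, 6), (28, 0), (28, 7)]
Unfold 3 (reflect across h@16): 32 holes -> [(3, 0), (3, 7), (4, 1), (4, 6), (7, 2), (7, 3), (7, 4), (7, 5), (8, 2), (8, 3), (8, 4), (8, 5), (11, 1), (11, 6), (12, 0), (12, 7), (19, 0), (19, 7), (20, 1), (20, 6), (23, 2), (23, 3), (23, 4), (23, 5), (24, 2), (24, 3), (24, 4), (24, 5), (27, 1), (27, 6), (28, 0), (28, 7)]
Holes: [(3, 0), (3, 7), (4, 1), (4, 6), (7, 2), (7, 3), (7, 4), (7, 5), (8, 2), (8, 3), (8, 4), (8, 5), (11, 1), (11, 6), (12, 0), (12, 7), (19, 0), (19, 7), (20, 1), (20, 6), (23, 2), (23, 3), (23, 4), (23, 5), (24, 2), (24, 3), (24, 4), (24, 5), (27, 1), (27, 6), (28, 0), (28, 7)]

Answer: yes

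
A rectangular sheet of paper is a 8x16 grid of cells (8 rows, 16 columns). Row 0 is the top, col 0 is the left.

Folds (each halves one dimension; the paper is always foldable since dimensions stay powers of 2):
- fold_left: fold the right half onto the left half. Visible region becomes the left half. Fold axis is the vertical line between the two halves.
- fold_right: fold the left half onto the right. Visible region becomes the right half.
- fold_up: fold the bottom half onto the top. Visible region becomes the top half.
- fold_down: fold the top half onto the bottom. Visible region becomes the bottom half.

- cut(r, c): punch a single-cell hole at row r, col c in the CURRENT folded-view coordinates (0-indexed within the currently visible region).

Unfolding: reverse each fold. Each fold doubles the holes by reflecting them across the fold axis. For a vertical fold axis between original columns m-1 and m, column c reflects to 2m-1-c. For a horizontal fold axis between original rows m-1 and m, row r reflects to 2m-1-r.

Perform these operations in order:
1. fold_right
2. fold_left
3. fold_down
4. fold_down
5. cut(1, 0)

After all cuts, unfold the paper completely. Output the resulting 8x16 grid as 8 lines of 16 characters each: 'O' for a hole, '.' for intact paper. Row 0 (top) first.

Op 1 fold_right: fold axis v@8; visible region now rows[0,8) x cols[8,16) = 8x8
Op 2 fold_left: fold axis v@12; visible region now rows[0,8) x cols[8,12) = 8x4
Op 3 fold_down: fold axis h@4; visible region now rows[4,8) x cols[8,12) = 4x4
Op 4 fold_down: fold axis h@6; visible region now rows[6,8) x cols[8,12) = 2x4
Op 5 cut(1, 0): punch at orig (7,8); cuts so far [(7, 8)]; region rows[6,8) x cols[8,12) = 2x4
Unfold 1 (reflect across h@6): 2 holes -> [(4, 8), (7, 8)]
Unfold 2 (reflect across h@4): 4 holes -> [(0, 8), (3, 8), (4, 8), (7, 8)]
Unfold 3 (reflect across v@12): 8 holes -> [(0, 8), (0, 15), (3, 8), (3, 15), (4, 8), (4, 15), (7, 8), (7, 15)]
Unfold 4 (reflect across v@8): 16 holes -> [(0, 0), (0, 7), (0, 8), (0, 15), (3, 0), (3, 7), (3, 8), (3, 15), (4, 0), (4, 7), (4, 8), (4, 15), (7, 0), (7, 7), (7, 8), (7, 15)]

Answer: O......OO......O
................
................
O......OO......O
O......OO......O
................
................
O......OO......O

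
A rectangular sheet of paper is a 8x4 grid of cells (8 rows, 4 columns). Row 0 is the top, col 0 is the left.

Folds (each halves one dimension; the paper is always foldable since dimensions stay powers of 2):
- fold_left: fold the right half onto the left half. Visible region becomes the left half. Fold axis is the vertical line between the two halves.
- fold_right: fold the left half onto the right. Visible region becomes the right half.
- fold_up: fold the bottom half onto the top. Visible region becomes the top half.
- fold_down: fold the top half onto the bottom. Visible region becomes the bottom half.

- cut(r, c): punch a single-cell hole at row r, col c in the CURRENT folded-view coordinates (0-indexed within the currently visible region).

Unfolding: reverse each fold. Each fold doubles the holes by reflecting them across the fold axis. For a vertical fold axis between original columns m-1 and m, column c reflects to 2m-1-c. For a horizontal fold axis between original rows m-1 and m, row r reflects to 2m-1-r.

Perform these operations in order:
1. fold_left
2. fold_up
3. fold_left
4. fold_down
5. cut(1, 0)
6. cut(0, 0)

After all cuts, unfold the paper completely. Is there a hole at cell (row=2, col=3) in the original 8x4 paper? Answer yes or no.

Op 1 fold_left: fold axis v@2; visible region now rows[0,8) x cols[0,2) = 8x2
Op 2 fold_up: fold axis h@4; visible region now rows[0,4) x cols[0,2) = 4x2
Op 3 fold_left: fold axis v@1; visible region now rows[0,4) x cols[0,1) = 4x1
Op 4 fold_down: fold axis h@2; visible region now rows[2,4) x cols[0,1) = 2x1
Op 5 cut(1, 0): punch at orig (3,0); cuts so far [(3, 0)]; region rows[2,4) x cols[0,1) = 2x1
Op 6 cut(0, 0): punch at orig (2,0); cuts so far [(2, 0), (3, 0)]; region rows[2,4) x cols[0,1) = 2x1
Unfold 1 (reflect across h@2): 4 holes -> [(0, 0), (1, 0), (2, 0), (3, 0)]
Unfold 2 (reflect across v@1): 8 holes -> [(0, 0), (0, 1), (1, 0), (1, 1), (2, 0), (2, 1), (3, 0), (3, 1)]
Unfold 3 (reflect across h@4): 16 holes -> [(0, 0), (0, 1), (1, 0), (1, 1), (2, 0), (2, 1), (3, 0), (3, 1), (4, 0), (4, 1), (5, 0), (5, 1), (6, 0), (6, 1), (7, 0), (7, 1)]
Unfold 4 (reflect across v@2): 32 holes -> [(0, 0), (0, 1), (0, 2), (0, 3), (1, 0), (1, 1), (1, 2), (1, 3), (2, 0), (2, 1), (2, 2), (2, 3), (3, 0), (3, 1), (3, 2), (3, 3), (4, 0), (4, 1), (4, 2), (4, 3), (5, 0), (5, 1), (5, 2), (5, 3), (6, 0), (6, 1), (6, 2), (6, 3), (7, 0), (7, 1), (7, 2), (7, 3)]
Holes: [(0, 0), (0, 1), (0, 2), (0, 3), (1, 0), (1, 1), (1, 2), (1, 3), (2, 0), (2, 1), (2, 2), (2, 3), (3, 0), (3, 1), (3, 2), (3, 3), (4, 0), (4, 1), (4, 2), (4, 3), (5, 0), (5, 1), (5, 2), (5, 3), (6, 0), (6, 1), (6, 2), (6, 3), (7, 0), (7, 1), (7, 2), (7, 3)]

Answer: yes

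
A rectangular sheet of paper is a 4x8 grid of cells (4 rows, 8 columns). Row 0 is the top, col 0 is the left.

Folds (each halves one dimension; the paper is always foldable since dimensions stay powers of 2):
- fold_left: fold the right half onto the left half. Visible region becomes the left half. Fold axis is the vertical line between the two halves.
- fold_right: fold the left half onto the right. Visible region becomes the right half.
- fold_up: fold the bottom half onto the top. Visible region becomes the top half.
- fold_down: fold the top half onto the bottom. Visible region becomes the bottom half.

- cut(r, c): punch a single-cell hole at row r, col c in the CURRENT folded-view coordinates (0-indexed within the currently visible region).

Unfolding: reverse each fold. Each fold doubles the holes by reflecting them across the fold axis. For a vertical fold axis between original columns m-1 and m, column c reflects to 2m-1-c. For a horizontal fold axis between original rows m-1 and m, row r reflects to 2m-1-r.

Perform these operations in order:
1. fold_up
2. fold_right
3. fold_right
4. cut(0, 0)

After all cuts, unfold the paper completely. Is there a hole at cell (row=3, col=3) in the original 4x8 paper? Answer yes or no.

Answer: no

Derivation:
Op 1 fold_up: fold axis h@2; visible region now rows[0,2) x cols[0,8) = 2x8
Op 2 fold_right: fold axis v@4; visible region now rows[0,2) x cols[4,8) = 2x4
Op 3 fold_right: fold axis v@6; visible region now rows[0,2) x cols[6,8) = 2x2
Op 4 cut(0, 0): punch at orig (0,6); cuts so far [(0, 6)]; region rows[0,2) x cols[6,8) = 2x2
Unfold 1 (reflect across v@6): 2 holes -> [(0, 5), (0, 6)]
Unfold 2 (reflect across v@4): 4 holes -> [(0, 1), (0, 2), (0, 5), (0, 6)]
Unfold 3 (reflect across h@2): 8 holes -> [(0, 1), (0, 2), (0, 5), (0, 6), (3, 1), (3, 2), (3, 5), (3, 6)]
Holes: [(0, 1), (0, 2), (0, 5), (0, 6), (3, 1), (3, 2), (3, 5), (3, 6)]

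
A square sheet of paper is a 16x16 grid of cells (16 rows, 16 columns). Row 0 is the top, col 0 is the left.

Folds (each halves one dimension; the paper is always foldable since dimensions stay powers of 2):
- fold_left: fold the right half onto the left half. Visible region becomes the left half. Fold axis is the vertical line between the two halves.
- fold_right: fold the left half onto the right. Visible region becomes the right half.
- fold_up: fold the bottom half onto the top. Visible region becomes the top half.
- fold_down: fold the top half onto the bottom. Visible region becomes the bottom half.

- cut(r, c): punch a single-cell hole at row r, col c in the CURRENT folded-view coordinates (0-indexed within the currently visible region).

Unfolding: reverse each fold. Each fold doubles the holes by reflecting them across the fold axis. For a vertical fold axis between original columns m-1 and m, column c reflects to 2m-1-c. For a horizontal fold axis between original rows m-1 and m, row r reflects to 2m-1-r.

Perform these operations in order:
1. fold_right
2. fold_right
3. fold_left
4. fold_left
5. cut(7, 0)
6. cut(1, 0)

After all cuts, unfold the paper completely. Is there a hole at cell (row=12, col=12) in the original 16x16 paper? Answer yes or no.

Answer: no

Derivation:
Op 1 fold_right: fold axis v@8; visible region now rows[0,16) x cols[8,16) = 16x8
Op 2 fold_right: fold axis v@12; visible region now rows[0,16) x cols[12,16) = 16x4
Op 3 fold_left: fold axis v@14; visible region now rows[0,16) x cols[12,14) = 16x2
Op 4 fold_left: fold axis v@13; visible region now rows[0,16) x cols[12,13) = 16x1
Op 5 cut(7, 0): punch at orig (7,12); cuts so far [(7, 12)]; region rows[0,16) x cols[12,13) = 16x1
Op 6 cut(1, 0): punch at orig (1,12); cuts so far [(1, 12), (7, 12)]; region rows[0,16) x cols[12,13) = 16x1
Unfold 1 (reflect across v@13): 4 holes -> [(1, 12), (1, 13), (7, 12), (7, 13)]
Unfold 2 (reflect across v@14): 8 holes -> [(1, 12), (1, 13), (1, 14), (1, 15), (7, 12), (7, 13), (7, 14), (7, 15)]
Unfold 3 (reflect across v@12): 16 holes -> [(1, 8), (1, 9), (1, 10), (1, 11), (1, 12), (1, 13), (1, 14), (1, 15), (7, 8), (7, 9), (7, 10), (7, 11), (7, 12), (7, 13), (7, 14), (7, 15)]
Unfold 4 (reflect across v@8): 32 holes -> [(1, 0), (1, 1), (1, 2), (1, 3), (1, 4), (1, 5), (1, 6), (1, 7), (1, 8), (1, 9), (1, 10), (1, 11), (1, 12), (1, 13), (1, 14), (1, 15), (7, 0), (7, 1), (7, 2), (7, 3), (7, 4), (7, 5), (7, 6), (7, 7), (7, 8), (7, 9), (7, 10), (7, 11), (7, 12), (7, 13), (7, 14), (7, 15)]
Holes: [(1, 0), (1, 1), (1, 2), (1, 3), (1, 4), (1, 5), (1, 6), (1, 7), (1, 8), (1, 9), (1, 10), (1, 11), (1, 12), (1, 13), (1, 14), (1, 15), (7, 0), (7, 1), (7, 2), (7, 3), (7, 4), (7, 5), (7, 6), (7, 7), (7, 8), (7, 9), (7, 10), (7, 11), (7, 12), (7, 13), (7, 14), (7, 15)]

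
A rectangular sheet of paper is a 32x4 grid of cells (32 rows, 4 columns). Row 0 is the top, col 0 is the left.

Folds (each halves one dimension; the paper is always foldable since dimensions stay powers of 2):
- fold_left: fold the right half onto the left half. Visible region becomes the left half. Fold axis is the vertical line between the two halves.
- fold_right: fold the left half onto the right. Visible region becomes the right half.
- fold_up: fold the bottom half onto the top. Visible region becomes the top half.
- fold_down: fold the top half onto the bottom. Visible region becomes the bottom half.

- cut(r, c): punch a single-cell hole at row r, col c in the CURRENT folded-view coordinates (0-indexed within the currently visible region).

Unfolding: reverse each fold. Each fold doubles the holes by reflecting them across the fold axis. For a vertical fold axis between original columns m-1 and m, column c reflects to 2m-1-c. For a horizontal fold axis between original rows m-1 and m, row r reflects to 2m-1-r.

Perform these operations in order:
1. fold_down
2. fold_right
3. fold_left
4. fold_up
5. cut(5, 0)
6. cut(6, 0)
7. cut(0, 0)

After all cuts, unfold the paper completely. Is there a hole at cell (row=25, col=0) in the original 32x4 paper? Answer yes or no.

Op 1 fold_down: fold axis h@16; visible region now rows[16,32) x cols[0,4) = 16x4
Op 2 fold_right: fold axis v@2; visible region now rows[16,32) x cols[2,4) = 16x2
Op 3 fold_left: fold axis v@3; visible region now rows[16,32) x cols[2,3) = 16x1
Op 4 fold_up: fold axis h@24; visible region now rows[16,24) x cols[2,3) = 8x1
Op 5 cut(5, 0): punch at orig (21,2); cuts so far [(21, 2)]; region rows[16,24) x cols[2,3) = 8x1
Op 6 cut(6, 0): punch at orig (22,2); cuts so far [(21, 2), (22, 2)]; region rows[16,24) x cols[2,3) = 8x1
Op 7 cut(0, 0): punch at orig (16,2); cuts so far [(16, 2), (21, 2), (22, 2)]; region rows[16,24) x cols[2,3) = 8x1
Unfold 1 (reflect across h@24): 6 holes -> [(16, 2), (21, 2), (22, 2), (25, 2), (26, 2), (31, 2)]
Unfold 2 (reflect across v@3): 12 holes -> [(16, 2), (16, 3), (21, 2), (21, 3), (22, 2), (22, 3), (25, 2), (25, 3), (26, 2), (26, 3), (31, 2), (31, 3)]
Unfold 3 (reflect across v@2): 24 holes -> [(16, 0), (16, 1), (16, 2), (16, 3), (21, 0), (21, 1), (21, 2), (21, 3), (22, 0), (22, 1), (22, 2), (22, 3), (25, 0), (25, 1), (25, 2), (25, 3), (26, 0), (26, 1), (26, 2), (26, 3), (31, 0), (31, 1), (31, 2), (31, 3)]
Unfold 4 (reflect across h@16): 48 holes -> [(0, 0), (0, 1), (0, 2), (0, 3), (5, 0), (5, 1), (5, 2), (5, 3), (6, 0), (6, 1), (6, 2), (6, 3), (9, 0), (9, 1), (9, 2), (9, 3), (10, 0), (10, 1), (10, 2), (10, 3), (15, 0), (15, 1), (15, 2), (15, 3), (16, 0), (16, 1), (16, 2), (16, 3), (21, 0), (21, 1), (21, 2), (21, 3), (22, 0), (22, 1), (22, 2), (22, 3), (25, 0), (25, 1), (25, 2), (25, 3), (26, 0), (26, 1), (26, 2), (26, 3), (31, 0), (31, 1), (31, 2), (31, 3)]
Holes: [(0, 0), (0, 1), (0, 2), (0, 3), (5, 0), (5, 1), (5, 2), (5, 3), (6, 0), (6, 1), (6, 2), (6, 3), (9, 0), (9, 1), (9, 2), (9, 3), (10, 0), (10, 1), (10, 2), (10, 3), (15, 0), (15, 1), (15, 2), (15, 3), (16, 0), (16, 1), (16, 2), (16, 3), (21, 0), (21, 1), (21, 2), (21, 3), (22, 0), (22, 1), (22, 2), (22, 3), (25, 0), (25, 1), (25, 2), (25, 3), (26, 0), (26, 1), (26, 2), (26, 3), (31, 0), (31, 1), (31, 2), (31, 3)]

Answer: yes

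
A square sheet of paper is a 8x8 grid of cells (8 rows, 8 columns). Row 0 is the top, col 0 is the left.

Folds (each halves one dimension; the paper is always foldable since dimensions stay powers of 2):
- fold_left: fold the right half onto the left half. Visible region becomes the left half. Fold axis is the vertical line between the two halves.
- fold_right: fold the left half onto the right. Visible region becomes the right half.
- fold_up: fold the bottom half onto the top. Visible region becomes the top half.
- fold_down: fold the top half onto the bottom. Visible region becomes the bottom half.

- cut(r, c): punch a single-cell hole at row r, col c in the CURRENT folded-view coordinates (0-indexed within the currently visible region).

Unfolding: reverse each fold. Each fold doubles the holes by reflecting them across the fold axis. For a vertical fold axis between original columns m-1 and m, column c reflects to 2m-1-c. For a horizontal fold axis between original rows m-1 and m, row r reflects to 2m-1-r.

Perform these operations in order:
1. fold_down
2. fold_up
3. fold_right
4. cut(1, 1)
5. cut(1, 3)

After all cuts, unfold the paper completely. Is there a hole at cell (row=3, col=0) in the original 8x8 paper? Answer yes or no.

Op 1 fold_down: fold axis h@4; visible region now rows[4,8) x cols[0,8) = 4x8
Op 2 fold_up: fold axis h@6; visible region now rows[4,6) x cols[0,8) = 2x8
Op 3 fold_right: fold axis v@4; visible region now rows[4,6) x cols[4,8) = 2x4
Op 4 cut(1, 1): punch at orig (5,5); cuts so far [(5, 5)]; region rows[4,6) x cols[4,8) = 2x4
Op 5 cut(1, 3): punch at orig (5,7); cuts so far [(5, 5), (5, 7)]; region rows[4,6) x cols[4,8) = 2x4
Unfold 1 (reflect across v@4): 4 holes -> [(5, 0), (5, 2), (5, 5), (5, 7)]
Unfold 2 (reflect across h@6): 8 holes -> [(5, 0), (5, 2), (5, 5), (5, 7), (6, 0), (6, 2), (6, 5), (6, 7)]
Unfold 3 (reflect across h@4): 16 holes -> [(1, 0), (1, 2), (1, 5), (1, 7), (2, 0), (2, 2), (2, 5), (2, 7), (5, 0), (5, 2), (5, 5), (5, 7), (6, 0), (6, 2), (6, 5), (6, 7)]
Holes: [(1, 0), (1, 2), (1, 5), (1, 7), (2, 0), (2, 2), (2, 5), (2, 7), (5, 0), (5, 2), (5, 5), (5, 7), (6, 0), (6, 2), (6, 5), (6, 7)]

Answer: no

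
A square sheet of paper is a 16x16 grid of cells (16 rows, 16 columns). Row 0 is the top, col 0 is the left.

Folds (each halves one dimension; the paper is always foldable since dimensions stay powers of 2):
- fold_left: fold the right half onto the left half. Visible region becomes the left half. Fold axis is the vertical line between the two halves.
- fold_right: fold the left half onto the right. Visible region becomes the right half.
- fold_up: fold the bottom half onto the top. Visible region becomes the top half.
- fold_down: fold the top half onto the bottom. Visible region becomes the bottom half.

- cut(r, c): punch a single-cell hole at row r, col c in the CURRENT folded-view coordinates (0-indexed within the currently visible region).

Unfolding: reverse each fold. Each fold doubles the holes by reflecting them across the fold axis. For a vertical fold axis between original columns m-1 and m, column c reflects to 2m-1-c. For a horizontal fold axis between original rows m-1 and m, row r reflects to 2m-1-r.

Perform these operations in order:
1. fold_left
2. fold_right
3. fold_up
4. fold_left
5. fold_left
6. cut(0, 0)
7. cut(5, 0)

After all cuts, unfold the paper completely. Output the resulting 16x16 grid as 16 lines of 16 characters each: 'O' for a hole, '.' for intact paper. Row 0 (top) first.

Op 1 fold_left: fold axis v@8; visible region now rows[0,16) x cols[0,8) = 16x8
Op 2 fold_right: fold axis v@4; visible region now rows[0,16) x cols[4,8) = 16x4
Op 3 fold_up: fold axis h@8; visible region now rows[0,8) x cols[4,8) = 8x4
Op 4 fold_left: fold axis v@6; visible region now rows[0,8) x cols[4,6) = 8x2
Op 5 fold_left: fold axis v@5; visible region now rows[0,8) x cols[4,5) = 8x1
Op 6 cut(0, 0): punch at orig (0,4); cuts so far [(0, 4)]; region rows[0,8) x cols[4,5) = 8x1
Op 7 cut(5, 0): punch at orig (5,4); cuts so far [(0, 4), (5, 4)]; region rows[0,8) x cols[4,5) = 8x1
Unfold 1 (reflect across v@5): 4 holes -> [(0, 4), (0, 5), (5, 4), (5, 5)]
Unfold 2 (reflect across v@6): 8 holes -> [(0, 4), (0, 5), (0, 6), (0, 7), (5, 4), (5, 5), (5, 6), (5, 7)]
Unfold 3 (reflect across h@8): 16 holes -> [(0, 4), (0, 5), (0, 6), (0, 7), (5, 4), (5, 5), (5, 6), (5, 7), (10, 4), (10, 5), (10, 6), (10, 7), (15, 4), (15, 5), (15, 6), (15, 7)]
Unfold 4 (reflect across v@4): 32 holes -> [(0, 0), (0, 1), (0, 2), (0, 3), (0, 4), (0, 5), (0, 6), (0, 7), (5, 0), (5, 1), (5, 2), (5, 3), (5, 4), (5, 5), (5, 6), (5, 7), (10, 0), (10, 1), (10, 2), (10, 3), (10, 4), (10, 5), (10, 6), (10, 7), (15, 0), (15, 1), (15, 2), (15, 3), (15, 4), (15, 5), (15, 6), (15, 7)]
Unfold 5 (reflect across v@8): 64 holes -> [(0, 0), (0, 1), (0, 2), (0, 3), (0, 4), (0, 5), (0, 6), (0, 7), (0, 8), (0, 9), (0, 10), (0, 11), (0, 12), (0, 13), (0, 14), (0, 15), (5, 0), (5, 1), (5, 2), (5, 3), (5, 4), (5, 5), (5, 6), (5, 7), (5, 8), (5, 9), (5, 10), (5, 11), (5, 12), (5, 13), (5, 14), (5, 15), (10, 0), (10, 1), (10, 2), (10, 3), (10, 4), (10, 5), (10, 6), (10, 7), (10, 8), (10, 9), (10, 10), (10, 11), (10, 12), (10, 13), (10, 14), (10, 15), (15, 0), (15, 1), (15, 2), (15, 3), (15, 4), (15, 5), (15, 6), (15, 7), (15, 8), (15, 9), (15, 10), (15, 11), (15, 12), (15, 13), (15, 14), (15, 15)]

Answer: OOOOOOOOOOOOOOOO
................
................
................
................
OOOOOOOOOOOOOOOO
................
................
................
................
OOOOOOOOOOOOOOOO
................
................
................
................
OOOOOOOOOOOOOOOO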